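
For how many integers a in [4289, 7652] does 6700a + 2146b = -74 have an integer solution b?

gcd(6700, 2146):
  6700 = 3·2146 + 262
  2146 = 8·262 + 50
  262 = 5·50 + 12
  50 = 4·12 + 2
  12 = 6·2
so gcd(6700, 2146) = 2.
Back-substitute for Bézout coefficients:
  2 = 50 - 4·12
  ... = 6700·(-172) + 2146·(537)
Scale by -37: particular solution (6364, -19869); reduce a mod 1073: (999, -3119).
General solution: a = 999 + 1073t, b = -3119 - 3350t for integer t.
4289 ≤ 999 + 1073t ≤ 7652 gives t ∈ [4, 6], which is 3 values.

3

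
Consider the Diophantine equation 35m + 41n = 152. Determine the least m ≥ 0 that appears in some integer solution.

gcd(41, 35) = 1  (41 = 1·35 + 6, 35 = 5·6 + 5, 6 = 1·5 + 1, 5 = 5·1).
1 divides 152, so solutions exist.
Back-substituting, 35·(-7) + 41·(6) = 1.
Scale by 152/1 = 152: (m₀, n₀) = (-1064, 912).
General solution: m = -1064 + 41t, n = 912 - 35t for integer t.
m ≥ 0: smallest is -1064 mod 41 = 2 (at t = 26), with n = 2.

2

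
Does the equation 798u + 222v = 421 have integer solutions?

gcd(798, 222):
  798 = 3·222 + 132
  222 = 1·132 + 90
  132 = 1·90 + 42
  90 = 2·42 + 6
  42 = 7·6
so gcd(798, 222) = 6.
6 does not divide 421 (remainder 1), so no integer solutions.

no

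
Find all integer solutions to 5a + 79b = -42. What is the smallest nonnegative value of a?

gcd(79, 5) = 1.
1 divides -42, so solutions exist.
By Bézout, 5·(16) + 79·(-1) = 1.
Scale by -42/1 = -42: (a₀, b₀) = (-672, 42).
General solution: a = -672 + 79t, b = 42 - 5t for integer t.
a ≥ 0: smallest is -672 mod 79 = 39 (at t = 9), with b = -3.

39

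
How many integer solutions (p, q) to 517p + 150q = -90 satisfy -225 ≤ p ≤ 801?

gcd(517, 150):
  517 = 3*150 + 67
  150 = 2*67 + 16
  67 = 4*16 + 3
  16 = 5*3 + 1
  3 = 3*1
so gcd(517, 150) = 1.
Back-substitute for Bézout coefficients:
  1 = 16 - 5*3
  ... = 517*(-47) + 150*(162)
Scale by -90: particular solution (4230, -14580); reduce p mod 150: (30, -104).
General solution: p = 30 + 150t, q = -104 - 517t for integer t.
-225 ≤ 30 + 150t ≤ 801 gives t ∈ [-1, 5], which is 7 values.

7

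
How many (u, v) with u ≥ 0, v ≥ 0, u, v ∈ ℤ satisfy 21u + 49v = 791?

5

gcd(49, 21):
  49 = 2*21 + 7
  21 = 3*7
so gcd(49, 21) = 7.
Back-substitute for Bézout coefficients:
  7 = 49 - 2*21
  ... = 21*(-2) + 49*(1)
Scale by 113: one solution is (-226, 113). Reduce u mod 7: (5, 14).
General: u = 5 + 7t, v = 14 - 3t.
u ≥ 0 ⇒ t ≥ 0; v ≥ 0 ⇒ t ≤ 4. So t ∈ [0, 4]: 5 solutions.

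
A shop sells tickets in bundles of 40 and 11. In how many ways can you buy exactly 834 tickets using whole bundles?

Need nonnegative integers with 40j + 11k = 834.
gcd(40, 11) = 1, and 40·(-3) + 11·(11) = 1.
So (j₀, k₀) = (-2502, 9174); general j = -2502 + 11t, k = 9174 - 40t.
j ≥ 0 ⇒ t ≥ 228; k ≥ 0 ⇒ t ≤ 229. That's 2 values of t.

2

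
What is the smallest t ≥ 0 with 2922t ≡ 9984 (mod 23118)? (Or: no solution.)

668

gcd(23118, 2922):
  23118 = 7*2922 + 2664
  2922 = 1*2664 + 258
  2664 = 10*258 + 84
  258 = 3*84 + 6
  84 = 14*6
so gcd(23118, 2922) = 6.
6 divides 9984, so solutions exist.
Back-substitute for Bézout coefficients:
  6 = 258 - 3*84
  ... = 2922*(269) + 23118*(-34)
So 2922*(269) ≡ 6 (mod 23118); multiply by 1664: t ≡ 447616 (mod 3853).
Smallest nonnegative: t = 447616 mod 3853 = 668.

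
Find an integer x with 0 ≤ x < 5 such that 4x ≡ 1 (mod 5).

4

gcd(5, 4) = 1.
By Bézout, 4·(-1) + 5·(1) = 1.
So 4·-1 ≡ 1 (mod 5), and -1 mod 5 = 4.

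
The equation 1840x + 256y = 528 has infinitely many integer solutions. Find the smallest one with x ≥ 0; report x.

11

gcd(1840, 256):
  1840 = 7·256 + 48
  256 = 5·48 + 16
  48 = 3·16
so gcd(1840, 256) = 16.
16 divides 528, so solutions exist.
Back-substitute for Bézout coefficients:
  16 = 256 - 5·48
  ... = 1840·(-5) + 256·(36)
Scale by 528/16 = 33: (x₀, y₀) = (-165, 1188).
General solution: x = -165 + 16t, y = 1188 - 115t for integer t.
x ≥ 0: smallest is -165 mod 16 = 11 (at t = 11), with y = -77.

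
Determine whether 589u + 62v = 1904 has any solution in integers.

no

gcd(589, 62) = 31  (589 = 9×62 + 31, 62 = 2×31).
31 does not divide 1904 (remainder 13), so no integer solutions.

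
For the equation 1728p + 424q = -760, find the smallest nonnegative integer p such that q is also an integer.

gcd(1728, 424):
  1728 = 4·424 + 32
  424 = 13·32 + 8
  32 = 4·8
so gcd(1728, 424) = 8.
8 divides -760, so solutions exist.
Back-substitute for Bézout coefficients:
  8 = 424 - 13·32
  ... = 1728·(-13) + 424·(53)
Scale by -760/8 = -95: (p₀, q₀) = (1235, -5035).
General solution: p = 1235 + 53t, q = -5035 - 216t for integer t.
p ≥ 0: smallest is 1235 mod 53 = 16 (at t = -23), with q = -67.

16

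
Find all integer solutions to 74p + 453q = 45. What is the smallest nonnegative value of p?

423

gcd(453, 74) = 1  (453 = 6×74 + 9, 74 = 8×9 + 2, 9 = 4×2 + 1, 2 = 2×1).
1 divides 45, so solutions exist.
Back-substituting, 74×(-202) + 453×(33) = 1.
Scale by 45/1 = 45: (p₀, q₀) = (-9090, 1485).
General solution: p = -9090 + 453t, q = 1485 - 74t for integer t.
p ≥ 0: smallest is -9090 mod 453 = 423 (at t = 21), with q = -69.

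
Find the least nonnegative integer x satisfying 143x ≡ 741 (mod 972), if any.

447

gcd(972, 143) = 1.
1 divides 741, so solutions exist.
By Bézout, 143*(-469) + 972*(69) = 1.
So 143*(-469) ≡ 1 (mod 972); multiply by 741: x ≡ -347529 (mod 972).
Smallest nonnegative: x = -347529 mod 972 = 447.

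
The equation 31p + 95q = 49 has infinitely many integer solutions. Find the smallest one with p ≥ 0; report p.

gcd(95, 31):
  95 = 3·31 + 2
  31 = 15·2 + 1
  2 = 2·1
so gcd(95, 31) = 1.
1 divides 49, so solutions exist.
Back-substitute for Bézout coefficients:
  1 = 31 - 15·2
  ... = 31·(46) + 95·(-15)
Scale by 49/1 = 49: (p₀, q₀) = (2254, -735).
General solution: p = 2254 + 95t, q = -735 - 31t for integer t.
p ≥ 0: smallest is 2254 mod 95 = 69 (at t = -23), with q = -22.

69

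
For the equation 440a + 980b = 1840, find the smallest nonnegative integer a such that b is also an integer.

gcd(980, 440):
  980 = 2×440 + 100
  440 = 4×100 + 40
  100 = 2×40 + 20
  40 = 2×20
so gcd(980, 440) = 20.
20 divides 1840, so solutions exist.
Back-substitute for Bézout coefficients:
  20 = 100 - 2×40
  ... = 440×(-20) + 980×(9)
Scale by 1840/20 = 92: (a₀, b₀) = (-1840, 828).
General solution: a = -1840 + 49t, b = 828 - 22t for integer t.
a ≥ 0: smallest is -1840 mod 49 = 22 (at t = 38), with b = -8.

22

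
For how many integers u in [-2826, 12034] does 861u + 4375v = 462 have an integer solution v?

gcd(4375, 861) = 7.
By Bézout, 861×(-188) + 4375×(37) = 7.
Particular solution: (92, -18).
General solution: u = 92 + 625t, v = -18 - 123t for integer t.
-2826 ≤ 92 + 625t ≤ 12034 gives t ∈ [-4, 19], which is 24 values.

24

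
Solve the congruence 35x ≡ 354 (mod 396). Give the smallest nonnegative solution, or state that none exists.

gcd(396, 35) = 1.
1 divides 354, so solutions exist.
By Bézout, 35×(-181) + 396×(16) = 1.
So 35×(-181) ≡ 1 (mod 396); multiply by 354: x ≡ -64074 (mod 396).
Smallest nonnegative: x = -64074 mod 396 = 78.

78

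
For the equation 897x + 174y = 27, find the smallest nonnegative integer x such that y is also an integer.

1

gcd(897, 174):
  897 = 5×174 + 27
  174 = 6×27 + 12
  27 = 2×12 + 3
  12 = 4×3
so gcd(897, 174) = 3.
3 divides 27, so solutions exist.
Back-substitute for Bézout coefficients:
  3 = 27 - 2×12
  ... = 897×(13) + 174×(-67)
Scale by 27/3 = 9: (x₀, y₀) = (117, -603).
General solution: x = 117 + 58t, y = -603 - 299t for integer t.
x ≥ 0: smallest is 117 mod 58 = 1 (at t = -2), with y = -5.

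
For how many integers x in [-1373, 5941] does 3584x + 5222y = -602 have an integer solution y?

gcd(5222, 3584):
  5222 = 1·3584 + 1638
  3584 = 2·1638 + 308
  1638 = 5·308 + 98
  308 = 3·98 + 14
  98 = 7·14
so gcd(5222, 3584) = 14.
Back-substitute for Bézout coefficients:
  14 = 308 - 3·98
  ... = 3584·(51) + 5222·(-35)
Scale by -43: particular solution (-2193, 1505); reduce x mod 373: (45, -31).
General solution: x = 45 + 373t, y = -31 - 256t for integer t.
-1373 ≤ 45 + 373t ≤ 5941 gives t ∈ [-3, 15], which is 19 values.

19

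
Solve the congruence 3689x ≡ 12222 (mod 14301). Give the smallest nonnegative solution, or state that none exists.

gcd(14301, 3689) = 7.
7 divides 12222, so solutions exist.
By Bézout, 3689*(-880) + 14301*(227) = 7.
So 3689*(-880) ≡ 7 (mod 14301); multiply by 1746: x ≡ -1536480 (mod 2043).
Smallest nonnegative: x = -1536480 mod 2043 = 1899.

1899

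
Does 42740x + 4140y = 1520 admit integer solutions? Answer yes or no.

yes

gcd(42740, 4140) = 20  (42740 = 10×4140 + 1340, 4140 = 3×1340 + 120, 1340 = 11×120 + 20, 120 = 6×20).
20 divides 1520, so integer solutions exist.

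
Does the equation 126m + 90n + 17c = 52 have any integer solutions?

yes

gcd(126, 90) = 18  (126 = 1×90 + 36, 90 = 2×36 + 18, 36 = 2×18).
gcd(18, 17) = 1.
1 divides 52, so integer solutions exist.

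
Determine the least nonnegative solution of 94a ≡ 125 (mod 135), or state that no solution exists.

20

gcd(135, 94) = 1  (135 = 1×94 + 41, 94 = 2×41 + 12, 41 = 3×12 + 5, 12 = 2×5 + 2, 5 = 2×2 + 1, 2 = 2×1).
1 divides 125, so solutions exist.
Back-substituting, 94×(-56) + 135×(39) = 1.
So 94×(-56) ≡ 1 (mod 135); multiply by 125: a ≡ -7000 (mod 135).
Smallest nonnegative: a = -7000 mod 135 = 20.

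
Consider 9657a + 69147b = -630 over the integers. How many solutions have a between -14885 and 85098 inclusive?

13

gcd(69147, 9657):
  69147 = 7*9657 + 1548
  9657 = 6*1548 + 369
  1548 = 4*369 + 72
  369 = 5*72 + 9
  72 = 8*9
so gcd(69147, 9657) = 9.
Back-substitute for Bézout coefficients:
  9 = 369 - 5*72
  ... = 9657*(938) + 69147*(-131)
Scale by -70: particular solution (-65660, 9170); reduce a mod 7683: (3487, -487).
General solution: a = 3487 + 7683t, b = -487 - 1073t for integer t.
-14885 ≤ 3487 + 7683t ≤ 85098 gives t ∈ [-2, 10], which is 13 values.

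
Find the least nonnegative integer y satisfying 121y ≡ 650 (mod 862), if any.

846

gcd(862, 121) = 1.
1 divides 650, so solutions exist.
By Bézout, 121×(57) + 862×(-8) = 1.
So 121×(57) ≡ 1 (mod 862); multiply by 650: y ≡ 37050 (mod 862).
Smallest nonnegative: y = 37050 mod 862 = 846.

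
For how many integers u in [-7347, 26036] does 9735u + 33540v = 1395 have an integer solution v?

gcd(33540, 9735) = 15.
By Bézout, 9735·(441) + 33540·(-128) = 15.
Particular solution: (765, -222).
General solution: u = 765 + 2236t, v = -222 - 649t for integer t.
-7347 ≤ 765 + 2236t ≤ 26036 gives t ∈ [-3, 11], which is 15 values.

15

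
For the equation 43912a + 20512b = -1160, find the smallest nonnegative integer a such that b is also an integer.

gcd(43912, 20512) = 8.
8 divides -1160, so solutions exist.
By Bézout, 43912·(277) + 20512·(-593) = 8.
Scale by -1160/8 = -145: (a₀, b₀) = (-40165, 85985).
General solution: a = -40165 + 2564t, b = 85985 - 5489t for integer t.
a ≥ 0: smallest is -40165 mod 2564 = 859 (at t = 16), with b = -1839.

859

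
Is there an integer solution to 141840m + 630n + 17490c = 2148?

no

gcd(141840, 630):
  141840 = 225·630 + 90
  630 = 7·90
so gcd(141840, 630) = 90.
gcd(90, 17490) = 30.
30 does not divide 2148 (remainder 18), so no integer solutions.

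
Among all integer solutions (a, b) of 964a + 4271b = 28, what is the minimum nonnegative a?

2233

gcd(4271, 964) = 1.
1 divides 28, so solutions exist.
By Bézout, 964*(-988) + 4271*(223) = 1.
Scale by 28/1 = 28: (a₀, b₀) = (-27664, 6244).
General solution: a = -27664 + 4271t, b = 6244 - 964t for integer t.
a ≥ 0: smallest is -27664 mod 4271 = 2233 (at t = 7), with b = -504.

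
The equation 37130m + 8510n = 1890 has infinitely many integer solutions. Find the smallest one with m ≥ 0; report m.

265

gcd(37130, 8510):
  37130 = 4·8510 + 3090
  8510 = 2·3090 + 2330
  3090 = 1·2330 + 760
  2330 = 3·760 + 50
  760 = 15·50 + 10
  50 = 5·10
so gcd(37130, 8510) = 10.
10 divides 1890, so solutions exist.
Back-substitute for Bézout coefficients:
  10 = 760 - 15·50
  ... = 37130·(168) + 8510·(-733)
Scale by 1890/10 = 189: (m₀, n₀) = (31752, -138537).
General solution: m = 31752 + 851t, n = -138537 - 3713t for integer t.
m ≥ 0: smallest is 31752 mod 851 = 265 (at t = -37), with n = -1156.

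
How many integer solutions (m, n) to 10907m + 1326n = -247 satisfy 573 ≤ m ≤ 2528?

gcd(10907, 1326):
  10907 = 8×1326 + 299
  1326 = 4×299 + 130
  299 = 2×130 + 39
  130 = 3×39 + 13
  39 = 3×13
so gcd(10907, 1326) = 13.
Back-substitute for Bézout coefficients:
  13 = 130 - 3×39
  ... = 10907×(-31) + 1326×(255)
Scale by -19: particular solution (589, -4845); reduce m mod 102: (79, -650).
General solution: m = 79 + 102t, n = -650 - 839t for integer t.
573 ≤ 79 + 102t ≤ 2528 gives t ∈ [5, 24], which is 20 values.

20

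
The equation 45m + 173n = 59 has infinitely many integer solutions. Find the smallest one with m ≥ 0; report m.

gcd(173, 45):
  173 = 3×45 + 38
  45 = 1×38 + 7
  38 = 5×7 + 3
  7 = 2×3 + 1
  3 = 3×1
so gcd(173, 45) = 1.
1 divides 59, so solutions exist.
Back-substitute for Bézout coefficients:
  1 = 7 - 2×3
  ... = 45×(50) + 173×(-13)
Scale by 59/1 = 59: (m₀, n₀) = (2950, -767).
General solution: m = 2950 + 173t, n = -767 - 45t for integer t.
m ≥ 0: smallest is 2950 mod 173 = 9 (at t = -17), with n = -2.

9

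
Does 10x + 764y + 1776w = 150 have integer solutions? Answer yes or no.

gcd(764, 10) = 2  (764 = 76*10 + 4, 10 = 2*4 + 2, 4 = 2*2).
gcd(2, 1776) = 2.
2 divides 150, so integer solutions exist.

yes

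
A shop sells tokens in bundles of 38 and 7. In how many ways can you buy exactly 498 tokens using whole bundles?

Need nonnegative integers with 38j + 7k = 498.
gcd(38, 7) = 1, and 38·(-2) + 7·(11) = 1.
So (j₀, k₀) = (-996, 5478); general j = -996 + 7t, k = 5478 - 38t.
j ≥ 0 ⇒ t ≥ 143; k ≥ 0 ⇒ t ≤ 144. That's 2 values of t.

2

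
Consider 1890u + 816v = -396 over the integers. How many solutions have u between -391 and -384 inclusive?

0

gcd(1890, 816):
  1890 = 2*816 + 258
  816 = 3*258 + 42
  258 = 6*42 + 6
  42 = 7*6
so gcd(1890, 816) = 6.
Back-substitute for Bézout coefficients:
  6 = 258 - 6*42
  ... = 1890*(19) + 816*(-44)
Scale by -66: particular solution (-1254, 2904); reduce u mod 136: (106, -246).
General solution: u = 106 + 136t, v = -246 - 315t for integer t.
-391 ≤ 106 + 136t ≤ -384 gives t ∈ [-3, -4], which is 0 values.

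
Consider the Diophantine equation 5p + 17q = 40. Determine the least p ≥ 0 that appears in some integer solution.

gcd(17, 5):
  17 = 3*5 + 2
  5 = 2*2 + 1
  2 = 2*1
so gcd(17, 5) = 1.
1 divides 40, so solutions exist.
Back-substitute for Bézout coefficients:
  1 = 5 - 2*2
  ... = 5*(7) + 17*(-2)
Scale by 40/1 = 40: (p₀, q₀) = (280, -80).
General solution: p = 280 + 17t, q = -80 - 5t for integer t.
p ≥ 0: smallest is 280 mod 17 = 8 (at t = -16), with q = 0.

8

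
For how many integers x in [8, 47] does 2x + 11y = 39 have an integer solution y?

4

gcd(11, 2) = 1.
By Bézout, 2·(-5) + 11·(1) = 1.
Particular solution: (3, 3).
General solution: x = 3 + 11t, y = 3 - 2t for integer t.
8 ≤ 3 + 11t ≤ 47 gives t ∈ [1, 4], which is 4 values.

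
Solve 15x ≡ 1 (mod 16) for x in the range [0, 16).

15

gcd(16, 15) = 1  (16 = 1×15 + 1, 15 = 15×1).
Back-substituting, 15×(-1) + 16×(1) = 1.
So 15×-1 ≡ 1 (mod 16), and -1 mod 16 = 15.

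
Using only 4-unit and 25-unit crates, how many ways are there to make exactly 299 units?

Need nonnegative integers with 4j + 25k = 299.
gcd(4, 25) = 1, and 4·(-6) + 25·(1) = 1.
So (j₀, k₀) = (-1794, 299); general j = -1794 + 25t, k = 299 - 4t.
j ≥ 0 ⇒ t ≥ 72; k ≥ 0 ⇒ t ≤ 74. That's 3 values of t.

3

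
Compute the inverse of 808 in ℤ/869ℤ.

gcd(869, 808) = 1  (869 = 1×808 + 61, 808 = 13×61 + 15, 61 = 4×15 + 1, 15 = 15×1).
Back-substituting, 808×(-57) + 869×(53) = 1.
So 808×-57 ≡ 1 (mod 869), and -57 mod 869 = 812.

812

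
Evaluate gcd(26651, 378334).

29

gcd(378334, 26651):
  378334 = 14·26651 + 5220
  26651 = 5·5220 + 551
  5220 = 9·551 + 261
  551 = 2·261 + 29
  261 = 9·29
so gcd(378334, 26651) = 29.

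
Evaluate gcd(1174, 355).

gcd(1174, 355):
  1174 = 3·355 + 109
  355 = 3·109 + 28
  109 = 3·28 + 25
  28 = 1·25 + 3
  25 = 8·3 + 1
  3 = 3·1
so gcd(1174, 355) = 1.

1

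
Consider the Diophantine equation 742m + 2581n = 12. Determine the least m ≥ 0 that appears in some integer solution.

2261

gcd(2581, 742) = 1.
1 divides 12, so solutions exist.
By Bézout, 742×(-887) + 2581×(255) = 1.
Scale by 12/1 = 12: (m₀, n₀) = (-10644, 3060).
General solution: m = -10644 + 2581t, n = 3060 - 742t for integer t.
m ≥ 0: smallest is -10644 mod 2581 = 2261 (at t = 5), with n = -650.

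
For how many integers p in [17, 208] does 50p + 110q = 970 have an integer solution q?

gcd(110, 50) = 10.
By Bézout, 50·(-2) + 110·(1) = 10.
Particular solution: (4, 7).
General solution: p = 4 + 11t, q = 7 - 5t for integer t.
17 ≤ 4 + 11t ≤ 208 gives t ∈ [2, 18], which is 17 values.

17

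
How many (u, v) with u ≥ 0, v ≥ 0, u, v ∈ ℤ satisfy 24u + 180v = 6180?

17

gcd(180, 24) = 12  (180 = 7*24 + 12, 24 = 2*12).
Back-substituting, 24*(-7) + 180*(1) = 12.
Scale by 515: one solution is (-3605, 515). Reduce u mod 15: (10, 33).
General: u = 10 + 15t, v = 33 - 2t.
u ≥ 0 ⇒ t ≥ 0; v ≥ 0 ⇒ t ≤ 16. So t ∈ [0, 16]: 17 solutions.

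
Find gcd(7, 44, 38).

gcd(44, 7) = 1.
gcd(1, 38) = 1.

1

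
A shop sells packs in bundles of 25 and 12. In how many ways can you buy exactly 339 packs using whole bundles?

1

Need nonnegative integers with 25j + 12k = 339.
gcd(25, 12) = 1, and 25·(1) + 12·(-2) = 1.
So (j₀, k₀) = (339, -678); general j = 339 + 12t, k = -678 - 25t.
j ≥ 0 ⇒ t ≥ -28; k ≥ 0 ⇒ t ≤ -28. That's 1 value of t.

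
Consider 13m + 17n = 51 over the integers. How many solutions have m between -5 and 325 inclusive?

gcd(17, 13) = 1.
By Bézout, 13·(4) + 17·(-3) = 1.
Particular solution: (0, 3).
General solution: m = 0 + 17t, n = 3 - 13t for integer t.
-5 ≤ 0 + 17t ≤ 325 gives t ∈ [0, 19], which is 20 values.

20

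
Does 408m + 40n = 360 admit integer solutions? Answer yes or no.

yes

gcd(408, 40) = 8.
8 divides 360, so integer solutions exist.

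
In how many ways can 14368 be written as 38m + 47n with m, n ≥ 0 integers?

gcd(47, 38) = 1.
By Bézout, 38×(-21) + 47×(17) = 1.
One solution: (12, 296).
General: m = 12 + 47t, n = 296 - 38t.
m ≥ 0 ⇒ t ≥ 0; n ≥ 0 ⇒ t ≤ 7. So t ∈ [0, 7]: 8 solutions.

8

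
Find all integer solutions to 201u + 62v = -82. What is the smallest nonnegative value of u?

gcd(201, 62) = 1  (201 = 3×62 + 15, 62 = 4×15 + 2, 15 = 7×2 + 1, 2 = 2×1).
1 divides -82, so solutions exist.
Back-substituting, 201×(29) + 62×(-94) = 1.
Scale by -82/1 = -82: (u₀, v₀) = (-2378, 7708).
General solution: u = -2378 + 62t, v = 7708 - 201t for integer t.
u ≥ 0: smallest is -2378 mod 62 = 40 (at t = 39), with v = -131.

40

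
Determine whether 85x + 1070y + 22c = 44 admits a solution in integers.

gcd(1070, 85):
  1070 = 12·85 + 50
  85 = 1·50 + 35
  50 = 1·35 + 15
  35 = 2·15 + 5
  15 = 3·5
so gcd(1070, 85) = 5.
gcd(5, 22) = 1.
1 divides 44, so integer solutions exist.

yes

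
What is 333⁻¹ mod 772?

gcd(772, 333) = 1  (772 = 2·333 + 106, 333 = 3·106 + 15, 106 = 7·15 + 1, 15 = 15·1).
Back-substituting, 333·(-51) + 772·(22) = 1.
So 333·-51 ≡ 1 (mod 772), and -51 mod 772 = 721.

721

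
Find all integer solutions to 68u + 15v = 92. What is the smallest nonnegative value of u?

4

gcd(68, 15) = 1  (68 = 4*15 + 8, 15 = 1*8 + 7, 8 = 1*7 + 1, 7 = 7*1).
1 divides 92, so solutions exist.
Back-substituting, 68*(2) + 15*(-9) = 1.
Scale by 92/1 = 92: (u₀, v₀) = (184, -828).
General solution: u = 184 + 15t, v = -828 - 68t for integer t.
u ≥ 0: smallest is 184 mod 15 = 4 (at t = -12), with v = -12.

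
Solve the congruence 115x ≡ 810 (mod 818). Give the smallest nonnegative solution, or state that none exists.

256

gcd(818, 115):
  818 = 7×115 + 13
  115 = 8×13 + 11
  13 = 1×11 + 2
  11 = 5×2 + 1
  2 = 2×1
so gcd(818, 115) = 1.
1 divides 810, so solutions exist.
Back-substitute for Bézout coefficients:
  1 = 11 - 5×2
  ... = 115×(377) + 818×(-53)
So 115×(377) ≡ 1 (mod 818); multiply by 810: x ≡ 305370 (mod 818).
Smallest nonnegative: x = 305370 mod 818 = 256.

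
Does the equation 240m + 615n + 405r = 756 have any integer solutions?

no

gcd(615, 240):
  615 = 2*240 + 135
  240 = 1*135 + 105
  135 = 1*105 + 30
  105 = 3*30 + 15
  30 = 2*15
so gcd(615, 240) = 15.
gcd(15, 405) = 15.
15 does not divide 756 (remainder 6), so no integer solutions.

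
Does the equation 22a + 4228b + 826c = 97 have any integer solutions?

no

gcd(4228, 22) = 2.
gcd(2, 826) = 2.
2 does not divide 97 (remainder 1), so no integer solutions.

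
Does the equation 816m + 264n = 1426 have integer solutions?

no

gcd(816, 264):
  816 = 3*264 + 24
  264 = 11*24
so gcd(816, 264) = 24.
24 does not divide 1426 (remainder 10), so no integer solutions.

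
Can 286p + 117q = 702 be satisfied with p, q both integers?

gcd(286, 117) = 13  (286 = 2×117 + 52, 117 = 2×52 + 13, 52 = 4×13).
13 divides 702, so integer solutions exist.

yes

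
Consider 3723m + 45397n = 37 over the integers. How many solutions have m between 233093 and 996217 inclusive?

gcd(45397, 3723) = 1.
By Bézout, 3723·(3463) + 45397·(-284) = 1.
Particular solution: (37337, -3062).
General solution: m = 37337 + 45397t, n = -3062 - 3723t for integer t.
233093 ≤ 37337 + 45397t ≤ 996217 gives t ∈ [5, 21], which is 17 values.

17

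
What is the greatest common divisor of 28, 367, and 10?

gcd(367, 28) = 1.
gcd(1, 10) = 1.

1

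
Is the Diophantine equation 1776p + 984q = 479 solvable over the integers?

no

gcd(1776, 984) = 24.
24 does not divide 479 (remainder 23), so no integer solutions.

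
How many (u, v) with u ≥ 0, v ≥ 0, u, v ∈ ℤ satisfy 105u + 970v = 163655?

8

gcd(970, 105) = 5  (970 = 9*105 + 25, 105 = 4*25 + 5, 25 = 5*5).
Back-substituting, 105*(37) + 970*(-4) = 5.
Scale by 32731: one solution is (1211047, -130924). Reduce u mod 194: (99, 158).
General: u = 99 + 194t, v = 158 - 21t.
u ≥ 0 ⇒ t ≥ 0; v ≥ 0 ⇒ t ≤ 7. So t ∈ [0, 7]: 8 solutions.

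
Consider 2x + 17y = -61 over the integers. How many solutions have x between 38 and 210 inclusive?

10

gcd(17, 2):
  17 = 8*2 + 1
  2 = 2*1
so gcd(17, 2) = 1.
Back-substitute for Bézout coefficients:
  1 = 17 - 8*2
  ... = 2*(-8) + 17*(1)
Scale by -61: particular solution (488, -61); reduce x mod 17: (12, -5).
General solution: x = 12 + 17t, y = -5 - 2t for integer t.
38 ≤ 12 + 17t ≤ 210 gives t ∈ [2, 11], which is 10 values.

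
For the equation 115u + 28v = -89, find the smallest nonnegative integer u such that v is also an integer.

17

gcd(115, 28) = 1  (115 = 4·28 + 3, 28 = 9·3 + 1, 3 = 3·1).
1 divides -89, so solutions exist.
Back-substituting, 115·(-9) + 28·(37) = 1.
Scale by -89/1 = -89: (u₀, v₀) = (801, -3293).
General solution: u = 801 + 28t, v = -3293 - 115t for integer t.
u ≥ 0: smallest is 801 mod 28 = 17 (at t = -28), with v = -73.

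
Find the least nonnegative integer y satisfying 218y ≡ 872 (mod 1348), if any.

gcd(1348, 218):
  1348 = 6*218 + 40
  218 = 5*40 + 18
  40 = 2*18 + 4
  18 = 4*4 + 2
  4 = 2*2
so gcd(1348, 218) = 2.
2 divides 872, so solutions exist.
Back-substitute for Bézout coefficients:
  2 = 18 - 4*4
  ... = 218*(303) + 1348*(-49)
So 218*(303) ≡ 2 (mod 1348); multiply by 436: y ≡ 132108 (mod 674).
Smallest nonnegative: y = 132108 mod 674 = 4.

4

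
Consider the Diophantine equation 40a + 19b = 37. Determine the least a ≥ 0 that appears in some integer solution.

9

gcd(40, 19) = 1  (40 = 2*19 + 2, 19 = 9*2 + 1, 2 = 2*1).
1 divides 37, so solutions exist.
Back-substituting, 40*(-9) + 19*(19) = 1.
Scale by 37/1 = 37: (a₀, b₀) = (-333, 703).
General solution: a = -333 + 19t, b = 703 - 40t for integer t.
a ≥ 0: smallest is -333 mod 19 = 9 (at t = 18), with b = -17.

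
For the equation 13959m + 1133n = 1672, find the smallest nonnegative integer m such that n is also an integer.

92

gcd(13959, 1133) = 11  (13959 = 12*1133 + 363, 1133 = 3*363 + 44, 363 = 8*44 + 11, 44 = 4*11).
11 divides 1672, so solutions exist.
Back-substituting, 13959*(25) + 1133*(-308) = 11.
Scale by 1672/11 = 152: (m₀, n₀) = (3800, -46816).
General solution: m = 3800 + 103t, n = -46816 - 1269t for integer t.
m ≥ 0: smallest is 3800 mod 103 = 92 (at t = -36), with n = -1132.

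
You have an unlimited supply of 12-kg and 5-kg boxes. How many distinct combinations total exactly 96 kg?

Need nonnegative integers with 12j + 5k = 96.
gcd(12, 5) = 1, and 12·(-2) + 5·(5) = 1.
So (j₀, k₀) = (-192, 480); general j = -192 + 5t, k = 480 - 12t.
j ≥ 0 ⇒ t ≥ 39; k ≥ 0 ⇒ t ≤ 40. That's 2 values of t.

2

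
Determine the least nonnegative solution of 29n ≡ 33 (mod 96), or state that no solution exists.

21

gcd(96, 29) = 1  (96 = 3·29 + 9, 29 = 3·9 + 2, 9 = 4·2 + 1, 2 = 2·1).
1 divides 33, so solutions exist.
Back-substituting, 29·(-43) + 96·(13) = 1.
So 29·(-43) ≡ 1 (mod 96); multiply by 33: n ≡ -1419 (mod 96).
Smallest nonnegative: n = -1419 mod 96 = 21.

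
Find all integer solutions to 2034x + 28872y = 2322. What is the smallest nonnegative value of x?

1449

gcd(28872, 2034) = 18  (28872 = 14·2034 + 396, 2034 = 5·396 + 54, 396 = 7·54 + 18, 54 = 3·18).
18 divides 2322, so solutions exist.
Back-substituting, 2034·(-511) + 28872·(36) = 18.
Scale by 2322/18 = 129: (x₀, y₀) = (-65919, 4644).
General solution: x = -65919 + 1604t, y = 4644 - 113t for integer t.
x ≥ 0: smallest is -65919 mod 1604 = 1449 (at t = 42), with y = -102.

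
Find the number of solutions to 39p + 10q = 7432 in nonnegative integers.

19

gcd(39, 10) = 1.
By Bézout, 39×(-1) + 10×(4) = 1.
One solution: (8, 712).
General: p = 8 + 10t, q = 712 - 39t.
p ≥ 0 ⇒ t ≥ 0; q ≥ 0 ⇒ t ≤ 18. So t ∈ [0, 18]: 19 solutions.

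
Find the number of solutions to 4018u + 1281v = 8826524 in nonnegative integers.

12

gcd(4018, 1281):
  4018 = 3*1281 + 175
  1281 = 7*175 + 56
  175 = 3*56 + 7
  56 = 8*7
so gcd(4018, 1281) = 7.
Back-substitute for Bézout coefficients:
  7 = 175 - 3*56
  ... = 4018*(22) + 1281*(-69)
Scale by 1260932: one solution is (27740504, -87004308). Reduce u mod 183: (83, 6630).
General: u = 83 + 183t, v = 6630 - 574t.
u ≥ 0 ⇒ t ≥ 0; v ≥ 0 ⇒ t ≤ 11. So t ∈ [0, 11]: 12 solutions.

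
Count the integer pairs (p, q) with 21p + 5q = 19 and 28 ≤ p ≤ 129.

gcd(21, 5) = 1.
By Bézout, 21*(1) + 5*(-4) = 1.
Particular solution: (4, -13).
General solution: p = 4 + 5t, q = -13 - 21t for integer t.
28 ≤ 4 + 5t ≤ 129 gives t ∈ [5, 25], which is 21 values.

21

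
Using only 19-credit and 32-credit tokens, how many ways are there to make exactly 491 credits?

1

Need nonnegative integers with 19j + 32k = 491.
gcd(19, 32) = 1, and 19·(-5) + 32·(3) = 1.
So (j₀, k₀) = (-2455, 1473); general j = -2455 + 32t, k = 1473 - 19t.
j ≥ 0 ⇒ t ≥ 77; k ≥ 0 ⇒ t ≤ 77. That's 1 value of t.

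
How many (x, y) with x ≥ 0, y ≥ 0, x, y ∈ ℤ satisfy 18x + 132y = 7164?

gcd(132, 18):
  132 = 7*18 + 6
  18 = 3*6
so gcd(132, 18) = 6.
Back-substitute for Bézout coefficients:
  6 = 132 - 7*18
  ... = 18*(-7) + 132*(1)
Scale by 1194: one solution is (-8358, 1194). Reduce x mod 22: (2, 54).
General: x = 2 + 22t, y = 54 - 3t.
x ≥ 0 ⇒ t ≥ 0; y ≥ 0 ⇒ t ≤ 18. So t ∈ [0, 18]: 19 solutions.

19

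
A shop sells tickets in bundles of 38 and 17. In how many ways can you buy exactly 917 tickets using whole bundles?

Need nonnegative integers with 38j + 17k = 917.
gcd(38, 17) = 1, and 38·(-4) + 17·(9) = 1.
So (j₀, k₀) = (-3668, 8253); general j = -3668 + 17t, k = 8253 - 38t.
j ≥ 0 ⇒ t ≥ 216; k ≥ 0 ⇒ t ≤ 217. That's 2 values of t.

2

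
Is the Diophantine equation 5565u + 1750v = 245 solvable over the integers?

yes

gcd(5565, 1750) = 35  (5565 = 3×1750 + 315, 1750 = 5×315 + 175, 315 = 1×175 + 140, 175 = 1×140 + 35, 140 = 4×35).
35 divides 245, so integer solutions exist.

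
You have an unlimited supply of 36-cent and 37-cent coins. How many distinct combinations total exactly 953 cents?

Need nonnegative integers with 36j + 37k = 953.
gcd(36, 37) = 1, and 36·(-1) + 37·(1) = 1.
So (j₀, k₀) = (-953, 953); general j = -953 + 37t, k = 953 - 36t.
j ≥ 0 ⇒ t ≥ 26; k ≥ 0 ⇒ t ≤ 26. That's 1 value of t.

1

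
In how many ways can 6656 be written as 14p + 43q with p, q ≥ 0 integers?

11

gcd(43, 14) = 1.
By Bézout, 14×(-3) + 43×(1) = 1.
One solution: (27, 146).
General: p = 27 + 43t, q = 146 - 14t.
p ≥ 0 ⇒ t ≥ 0; q ≥ 0 ⇒ t ≤ 10. So t ∈ [0, 10]: 11 solutions.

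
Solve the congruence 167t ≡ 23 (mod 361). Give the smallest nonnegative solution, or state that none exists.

132

gcd(361, 167):
  361 = 2×167 + 27
  167 = 6×27 + 5
  27 = 5×5 + 2
  5 = 2×2 + 1
  2 = 2×1
so gcd(361, 167) = 1.
1 divides 23, so solutions exist.
Back-substitute for Bézout coefficients:
  1 = 5 - 2×2
  ... = 167×(147) + 361×(-68)
So 167×(147) ≡ 1 (mod 361); multiply by 23: t ≡ 3381 (mod 361).
Smallest nonnegative: t = 3381 mod 361 = 132.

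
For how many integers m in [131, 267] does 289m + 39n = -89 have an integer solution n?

gcd(289, 39) = 1.
By Bézout, 289·(-17) + 39·(126) = 1.
Particular solution: (31, -232).
General solution: m = 31 + 39t, n = -232 - 289t for integer t.
131 ≤ 31 + 39t ≤ 267 gives t ∈ [3, 6], which is 4 values.

4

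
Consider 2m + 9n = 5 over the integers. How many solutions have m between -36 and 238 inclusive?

30

gcd(9, 2) = 1  (9 = 4·2 + 1, 2 = 2·1).
Back-substituting, 2·(-4) + 9·(1) = 1.
Scale by 5: particular solution (-20, 5); reduce m mod 9: (7, -1).
General solution: m = 7 + 9t, n = -1 - 2t for integer t.
-36 ≤ 7 + 9t ≤ 238 gives t ∈ [-4, 25], which is 30 values.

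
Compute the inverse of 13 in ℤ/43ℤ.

gcd(43, 13):
  43 = 3*13 + 4
  13 = 3*4 + 1
  4 = 4*1
so gcd(43, 13) = 1.
Back-substitute for Bézout coefficients:
  1 = 13 - 3*4
  ... = 13*(10) + 43*(-3)
So 13*10 ≡ 1 (mod 43), and 10 mod 43 = 10.

10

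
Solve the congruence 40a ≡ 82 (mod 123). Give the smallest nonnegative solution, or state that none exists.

82

gcd(123, 40) = 1  (123 = 3·40 + 3, 40 = 13·3 + 1, 3 = 3·1).
1 divides 82, so solutions exist.
Back-substituting, 40·(40) + 123·(-13) = 1.
So 40·(40) ≡ 1 (mod 123); multiply by 82: a ≡ 3280 (mod 123).
Smallest nonnegative: a = 3280 mod 123 = 82.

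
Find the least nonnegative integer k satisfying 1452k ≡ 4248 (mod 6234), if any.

604

gcd(6234, 1452):
  6234 = 4·1452 + 426
  1452 = 3·426 + 174
  426 = 2·174 + 78
  174 = 2·78 + 18
  78 = 4·18 + 6
  18 = 3·6
so gcd(6234, 1452) = 6.
6 divides 4248, so solutions exist.
Back-substitute for Bézout coefficients:
  6 = 78 - 4·18
  ... = 1452·(-322) + 6234·(75)
So 1452·(-322) ≡ 6 (mod 6234); multiply by 708: k ≡ -227976 (mod 1039).
Smallest nonnegative: k = -227976 mod 1039 = 604.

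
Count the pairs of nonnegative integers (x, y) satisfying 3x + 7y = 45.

gcd(7, 3) = 1  (7 = 2×3 + 1, 3 = 3×1).
Back-substituting, 3×(-2) + 7×(1) = 1.
Scale by 45: one solution is (-90, 45). Reduce x mod 7: (1, 6).
General: x = 1 + 7t, y = 6 - 3t.
x ≥ 0 ⇒ t ≥ 0; y ≥ 0 ⇒ t ≤ 2. So t ∈ [0, 2]: 3 solutions.

3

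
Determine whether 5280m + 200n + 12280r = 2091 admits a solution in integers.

gcd(5280, 200) = 40.
gcd(40, 12280) = 40.
40 does not divide 2091 (remainder 11), so no integer solutions.

no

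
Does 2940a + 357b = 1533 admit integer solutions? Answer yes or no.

yes

gcd(2940, 357) = 21  (2940 = 8*357 + 84, 357 = 4*84 + 21, 84 = 4*21).
21 divides 1533, so integer solutions exist.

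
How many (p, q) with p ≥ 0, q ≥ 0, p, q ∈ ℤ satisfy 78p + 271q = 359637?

17

gcd(271, 78) = 1.
By Bézout, 78·(-66) + 271·(19) = 1.
One solution: (35, 1317).
General: p = 35 + 271t, q = 1317 - 78t.
p ≥ 0 ⇒ t ≥ 0; q ≥ 0 ⇒ t ≤ 16. So t ∈ [0, 16]: 17 solutions.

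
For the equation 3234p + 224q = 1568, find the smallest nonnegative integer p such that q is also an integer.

gcd(3234, 224) = 14  (3234 = 14*224 + 98, 224 = 2*98 + 28, 98 = 3*28 + 14, 28 = 2*14).
14 divides 1568, so solutions exist.
Back-substituting, 3234*(7) + 224*(-101) = 14.
Scale by 1568/14 = 112: (p₀, q₀) = (784, -11312).
General solution: p = 784 + 16t, q = -11312 - 231t for integer t.
p ≥ 0: smallest is 784 mod 16 = 0 (at t = -49), with q = 7.

0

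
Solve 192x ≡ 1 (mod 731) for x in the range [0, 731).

415

gcd(731, 192) = 1  (731 = 3*192 + 155, 192 = 1*155 + 37, 155 = 4*37 + 7, 37 = 5*7 + 2, 7 = 3*2 + 1, 2 = 2*1).
Back-substituting, 192*(-316) + 731*(83) = 1.
So 192*-316 ≡ 1 (mod 731), and -316 mod 731 = 415.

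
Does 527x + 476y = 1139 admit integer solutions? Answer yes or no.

yes

gcd(527, 476) = 17  (527 = 1·476 + 51, 476 = 9·51 + 17, 51 = 3·17).
17 divides 1139, so integer solutions exist.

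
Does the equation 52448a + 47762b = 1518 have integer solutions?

yes

gcd(52448, 47762):
  52448 = 1×47762 + 4686
  47762 = 10×4686 + 902
  4686 = 5×902 + 176
  902 = 5×176 + 22
  176 = 8×22
so gcd(52448, 47762) = 22.
22 divides 1518, so integer solutions exist.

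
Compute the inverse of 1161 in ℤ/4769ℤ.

2518

gcd(4769, 1161) = 1.
By Bézout, 1161·(-2251) + 4769·(548) = 1.
So 1161·-2251 ≡ 1 (mod 4769), and -2251 mod 4769 = 2518.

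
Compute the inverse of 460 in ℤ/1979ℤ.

1381

gcd(1979, 460) = 1.
By Bézout, 460*(-598) + 1979*(139) = 1.
So 460*-598 ≡ 1 (mod 1979), and -598 mod 1979 = 1381.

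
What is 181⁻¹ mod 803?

gcd(803, 181):
  803 = 4×181 + 79
  181 = 2×79 + 23
  79 = 3×23 + 10
  23 = 2×10 + 3
  10 = 3×3 + 1
  3 = 3×1
so gcd(803, 181) = 1.
Back-substitute for Bézout coefficients:
  1 = 10 - 3×3
  ... = 181×(-244) + 803×(55)
So 181×-244 ≡ 1 (mod 803), and -244 mod 803 = 559.

559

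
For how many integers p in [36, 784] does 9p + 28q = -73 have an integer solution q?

27

gcd(28, 9) = 1  (28 = 3·9 + 1, 9 = 9·1).
Back-substituting, 9·(-3) + 28·(1) = 1.
Scale by -73: particular solution (219, -73); reduce p mod 28: (23, -10).
General solution: p = 23 + 28t, q = -10 - 9t for integer t.
36 ≤ 23 + 28t ≤ 784 gives t ∈ [1, 27], which is 27 values.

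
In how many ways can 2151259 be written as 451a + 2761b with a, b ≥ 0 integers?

gcd(2761, 451) = 11.
By Bézout, 451×(49) + 2761×(-8) = 11.
One solution: (203, 746).
General: a = 203 + 251t, b = 746 - 41t.
a ≥ 0 ⇒ t ≥ 0; b ≥ 0 ⇒ t ≤ 18. So t ∈ [0, 18]: 19 solutions.

19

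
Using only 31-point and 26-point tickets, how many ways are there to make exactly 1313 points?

Need nonnegative integers with 31j + 26k = 1313.
gcd(31, 26) = 1, and 31·(-5) + 26·(6) = 1.
So (j₀, k₀) = (-6565, 7878); general j = -6565 + 26t, k = 7878 - 31t.
j ≥ 0 ⇒ t ≥ 253; k ≥ 0 ⇒ t ≤ 254. That's 2 values of t.

2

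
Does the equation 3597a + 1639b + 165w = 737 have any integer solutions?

gcd(3597, 1639) = 11  (3597 = 2*1639 + 319, 1639 = 5*319 + 44, 319 = 7*44 + 11, 44 = 4*11).
gcd(11, 165) = 11.
11 divides 737, so integer solutions exist.

yes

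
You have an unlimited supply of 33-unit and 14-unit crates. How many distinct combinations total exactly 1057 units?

2

Need nonnegative integers with 33j + 14k = 1057.
gcd(33, 14) = 1, and 33·(3) + 14·(-7) = 1.
So (j₀, k₀) = (3171, -7399); general j = 3171 + 14t, k = -7399 - 33t.
j ≥ 0 ⇒ t ≥ -226; k ≥ 0 ⇒ t ≤ -225. That's 2 values of t.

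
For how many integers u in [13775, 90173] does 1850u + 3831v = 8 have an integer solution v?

20

gcd(3831, 1850) = 1  (3831 = 2·1850 + 131, 1850 = 14·131 + 16, 131 = 8·16 + 3, 16 = 5·3 + 1, 3 = 3·1).
Back-substituting, 1850·(1199) + 3831·(-579) = 1.
Scale by 8: particular solution (9592, -4632); reduce u mod 3831: (1930, -932).
General solution: u = 1930 + 3831t, v = -932 - 1850t for integer t.
13775 ≤ 1930 + 3831t ≤ 90173 gives t ∈ [4, 23], which is 20 values.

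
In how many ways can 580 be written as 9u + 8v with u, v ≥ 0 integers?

gcd(9, 8) = 1  (9 = 1*8 + 1, 8 = 8*1).
Back-substituting, 9*(1) + 8*(-1) = 1.
Scale by 580: one solution is (580, -580). Reduce u mod 8: (4, 68).
General: u = 4 + 8t, v = 68 - 9t.
u ≥ 0 ⇒ t ≥ 0; v ≥ 0 ⇒ t ≤ 7. So t ∈ [0, 7]: 8 solutions.

8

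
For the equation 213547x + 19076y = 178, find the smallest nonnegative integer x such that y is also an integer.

9042

gcd(213547, 19076) = 1  (213547 = 11*19076 + 3711, 19076 = 5*3711 + 521, 3711 = 7*521 + 64, 521 = 8*64 + 9, 64 = 7*9 + 1, 9 = 9*1).
1 divides 178, so solutions exist.
Back-substituting, 213547*(2087) + 19076*(-23363) = 1.
Scale by 178/1 = 178: (x₀, y₀) = (371486, -4158614).
General solution: x = 371486 + 19076t, y = -4158614 - 213547t for integer t.
x ≥ 0: smallest is 371486 mod 19076 = 9042 (at t = -19), with y = -101221.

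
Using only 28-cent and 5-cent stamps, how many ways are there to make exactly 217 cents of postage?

Need nonnegative integers with 28j + 5k = 217.
gcd(28, 5) = 1, and 28·(2) + 5·(-11) = 1.
So (j₀, k₀) = (434, -2387); general j = 434 + 5t, k = -2387 - 28t.
j ≥ 0 ⇒ t ≥ -86; k ≥ 0 ⇒ t ≤ -86. That's 1 value of t.

1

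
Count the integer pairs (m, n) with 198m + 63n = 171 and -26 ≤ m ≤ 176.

29

gcd(198, 63) = 9  (198 = 3×63 + 9, 63 = 7×9).
Back-substituting, 198×(1) + 63×(-3) = 9.
Scale by 19: particular solution (19, -57); reduce m mod 7: (5, -13).
General solution: m = 5 + 7t, n = -13 - 22t for integer t.
-26 ≤ 5 + 7t ≤ 176 gives t ∈ [-4, 24], which is 29 values.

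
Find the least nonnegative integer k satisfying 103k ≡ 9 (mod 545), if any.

gcd(545, 103) = 1.
1 divides 9, so solutions exist.
By Bézout, 103*(127) + 545*(-24) = 1.
So 103*(127) ≡ 1 (mod 545); multiply by 9: k ≡ 1143 (mod 545).
Smallest nonnegative: k = 1143 mod 545 = 53.

53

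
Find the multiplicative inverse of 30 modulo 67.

38

gcd(67, 30):
  67 = 2·30 + 7
  30 = 4·7 + 2
  7 = 3·2 + 1
  2 = 2·1
so gcd(67, 30) = 1.
Back-substitute for Bézout coefficients:
  1 = 7 - 3·2
  ... = 30·(-29) + 67·(13)
So 30·-29 ≡ 1 (mod 67), and -29 mod 67 = 38.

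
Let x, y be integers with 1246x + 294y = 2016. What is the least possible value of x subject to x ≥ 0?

12

gcd(1246, 294) = 14.
14 divides 2016, so solutions exist.
By Bézout, 1246×(-4) + 294×(17) = 14.
Scale by 2016/14 = 144: (x₀, y₀) = (-576, 2448).
General solution: x = -576 + 21t, y = 2448 - 89t for integer t.
x ≥ 0: smallest is -576 mod 21 = 12 (at t = 28), with y = -44.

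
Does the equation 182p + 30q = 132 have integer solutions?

gcd(182, 30) = 2.
2 divides 132, so integer solutions exist.

yes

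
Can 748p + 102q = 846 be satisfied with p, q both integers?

gcd(748, 102) = 34  (748 = 7*102 + 34, 102 = 3*34).
34 does not divide 846 (remainder 30), so no integer solutions.

no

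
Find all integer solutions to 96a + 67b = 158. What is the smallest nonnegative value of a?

17

gcd(96, 67) = 1.
1 divides 158, so solutions exist.
By Bézout, 96×(-30) + 67×(43) = 1.
Scale by 158/1 = 158: (a₀, b₀) = (-4740, 6794).
General solution: a = -4740 + 67t, b = 6794 - 96t for integer t.
a ≥ 0: smallest is -4740 mod 67 = 17 (at t = 71), with b = -22.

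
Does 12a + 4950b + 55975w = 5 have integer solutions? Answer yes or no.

yes

gcd(4950, 12):
  4950 = 412·12 + 6
  12 = 2·6
so gcd(4950, 12) = 6.
gcd(6, 55975) = 1.
1 divides 5, so integer solutions exist.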